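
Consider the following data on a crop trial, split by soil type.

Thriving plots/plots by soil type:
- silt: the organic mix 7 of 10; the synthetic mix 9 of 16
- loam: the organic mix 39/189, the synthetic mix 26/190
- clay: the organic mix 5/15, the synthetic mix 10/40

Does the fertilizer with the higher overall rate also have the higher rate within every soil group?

Silt: the organic mix 7/10 = 70.0%, the synthetic mix 9/16 = 56.2% → the organic mix
Loam: the organic mix 39/189 = 20.6%, the synthetic mix 26/190 = 13.7% → the organic mix
Clay: the organic mix 5/15 = 33.3%, the synthetic mix 10/40 = 25.0% → the organic mix
Overall: the organic mix 51/214 = 23.8%, the synthetic mix 45/246 = 18.3% → the organic mix
The organic mix wins overall and in every soil group — no reversal.

Yes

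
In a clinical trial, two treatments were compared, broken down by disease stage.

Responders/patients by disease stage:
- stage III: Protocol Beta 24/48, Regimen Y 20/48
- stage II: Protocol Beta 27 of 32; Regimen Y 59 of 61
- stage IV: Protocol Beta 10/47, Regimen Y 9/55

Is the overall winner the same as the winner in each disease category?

Stage III: Protocol Beta 24/48 = 50.0%, Regimen Y 20/48 = 41.7% → Protocol Beta
Stage II: Protocol Beta 27/32 = 84.4%, Regimen Y 59/61 = 96.7% → Regimen Y
Stage IV: Protocol Beta 10/47 = 21.3%, Regimen Y 9/55 = 16.4% → Protocol Beta
Overall: Protocol Beta 61/127 = 48.0%, Regimen Y 88/164 = 53.7% → Regimen Y
Neither sweeps: Protocol Beta wins 2 of 3 groups, Regimen Y wins 1. Regimen Y wins overall but not every group — no Simpson reversal.

No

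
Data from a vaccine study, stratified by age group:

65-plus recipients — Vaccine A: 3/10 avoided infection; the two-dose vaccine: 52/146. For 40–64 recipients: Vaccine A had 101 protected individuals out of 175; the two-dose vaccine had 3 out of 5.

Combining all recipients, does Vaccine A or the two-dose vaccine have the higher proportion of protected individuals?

Vaccine A

65-plus: Vaccine A 3/10 = 30.0%, the two-dose vaccine 52/146 = 35.6% → the two-dose vaccine
40–64: Vaccine A 101/175 = 57.7%, the two-dose vaccine 3/5 = 60.0% → the two-dose vaccine
Overall: Vaccine A 104/185 = 56.2%, the two-dose vaccine 55/151 = 36.4% → Vaccine A
(The two-dose vaccine wins every age group but Vaccine A wins overall — the two-dose vaccine's recipients skew toward the low-rate 65-plus group.)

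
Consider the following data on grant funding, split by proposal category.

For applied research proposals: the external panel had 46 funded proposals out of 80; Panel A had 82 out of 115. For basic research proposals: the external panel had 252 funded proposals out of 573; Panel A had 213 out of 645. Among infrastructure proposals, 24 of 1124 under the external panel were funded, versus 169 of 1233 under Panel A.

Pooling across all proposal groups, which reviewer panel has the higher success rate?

Applied research: the external panel 46/80 = 57.5%, Panel A 82/115 = 71.3% → Panel A
Basic research: the external panel 252/573 = 44.0%, Panel A 213/645 = 33.0% → the external panel
Infrastructure: the external panel 24/1124 = 2.1%, Panel A 169/1233 = 13.7% → Panel A
Overall: the external panel 322/1777 = 18.1%, Panel A 464/1993 = 23.3% → Panel A
(Neither sweeps every proposal group, but Panel A has the higher pooled rate.)

Panel A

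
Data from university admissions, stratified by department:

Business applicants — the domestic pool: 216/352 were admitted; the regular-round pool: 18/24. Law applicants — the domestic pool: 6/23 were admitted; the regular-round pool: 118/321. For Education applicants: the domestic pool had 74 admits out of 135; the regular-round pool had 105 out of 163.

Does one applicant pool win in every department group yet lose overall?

Business: the domestic pool 216/352 = 61.4%, the regular-round pool 18/24 = 75.0% → the regular-round pool
Law: the domestic pool 6/23 = 26.1%, the regular-round pool 118/321 = 36.8% → the regular-round pool
Education: the domestic pool 74/135 = 54.8%, the regular-round pool 105/163 = 64.4% → the regular-round pool
Overall: the domestic pool 296/510 = 58.0%, the regular-round pool 241/508 = 47.4% → the domestic pool
The regular-round pool wins each department group but the domestic pool wins overall — the comparison reverses. The regular-round pool's applicants skew toward Law, which has a lower base rate.

Yes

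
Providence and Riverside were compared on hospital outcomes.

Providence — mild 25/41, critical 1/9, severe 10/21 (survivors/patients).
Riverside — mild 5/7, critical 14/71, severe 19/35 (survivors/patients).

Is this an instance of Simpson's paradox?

Yes

Mild: Providence 25/41 = 61.0%, Riverside 5/7 = 71.4% → Riverside
Critical: Providence 1/9 = 11.1%, Riverside 14/71 = 19.7% → Riverside
Severe: Providence 10/21 = 47.6%, Riverside 19/35 = 54.3% → Riverside
Overall: Providence 36/71 = 50.7%, Riverside 38/113 = 33.6% → Providence
Riverside wins each case group but Providence wins overall — the comparison reverses. Riverside's patients skew toward critical, which has a lower base rate.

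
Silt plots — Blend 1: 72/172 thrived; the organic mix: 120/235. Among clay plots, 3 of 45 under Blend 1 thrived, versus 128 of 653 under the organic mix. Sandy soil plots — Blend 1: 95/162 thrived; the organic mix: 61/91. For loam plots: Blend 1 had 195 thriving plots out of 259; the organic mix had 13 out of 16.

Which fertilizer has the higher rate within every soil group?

the organic mix

Silt: Blend 1 72/172 = 41.9%, the organic mix 120/235 = 51.1% → the organic mix
Clay: Blend 1 3/45 = 6.7%, the organic mix 128/653 = 19.6% → the organic mix
Sandy soil: Blend 1 95/162 = 58.6%, the organic mix 61/91 = 67.0% → the organic mix
Loam: Blend 1 195/259 = 75.3%, the organic mix 13/16 = 81.2% → the organic mix
The organic mix has the higher rate in all 4 groups.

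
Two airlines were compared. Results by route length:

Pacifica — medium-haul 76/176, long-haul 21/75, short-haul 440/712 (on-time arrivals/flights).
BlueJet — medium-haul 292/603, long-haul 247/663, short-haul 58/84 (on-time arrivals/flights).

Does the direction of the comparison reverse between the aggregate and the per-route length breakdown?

Medium-haul: Pacifica 76/176 = 43.2%, BlueJet 292/603 = 48.4% → BlueJet
Long-haul: Pacifica 21/75 = 28.0%, BlueJet 247/663 = 37.3% → BlueJet
Short-haul: Pacifica 440/712 = 61.8%, BlueJet 58/84 = 69.0% → BlueJet
Overall: Pacifica 537/963 = 55.8%, BlueJet 597/1350 = 44.2% → Pacifica
BlueJet wins each route group but Pacifica wins overall — the comparison reverses. BlueJet's flights skew toward long-haul, which has a lower base rate.

Yes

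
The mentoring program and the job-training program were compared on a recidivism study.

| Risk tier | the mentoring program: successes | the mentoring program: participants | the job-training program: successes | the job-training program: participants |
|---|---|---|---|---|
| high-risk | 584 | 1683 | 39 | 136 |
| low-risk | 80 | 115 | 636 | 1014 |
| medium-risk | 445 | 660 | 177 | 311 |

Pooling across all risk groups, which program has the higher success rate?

High-risk: the mentoring program 584/1683 = 34.7%, the job-training program 39/136 = 28.7% → the mentoring program
Low-risk: the mentoring program 80/115 = 69.6%, the job-training program 636/1014 = 62.7% → the mentoring program
Medium-risk: the mentoring program 445/660 = 67.4%, the job-training program 177/311 = 56.9% → the mentoring program
Overall: the mentoring program 1109/2458 = 45.1%, the job-training program 852/1461 = 58.3% → the job-training program
(The mentoring program wins every risk group but the job-training program wins overall — the mentoring program's participants skew toward the low-rate high-risk group.)

the job-training program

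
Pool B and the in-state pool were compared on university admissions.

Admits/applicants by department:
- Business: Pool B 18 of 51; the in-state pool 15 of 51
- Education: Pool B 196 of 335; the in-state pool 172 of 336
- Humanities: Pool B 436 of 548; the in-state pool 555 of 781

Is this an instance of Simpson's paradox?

Business: Pool B 18/51 = 35.3%, the in-state pool 15/51 = 29.4% → Pool B
Education: Pool B 196/335 = 58.5%, the in-state pool 172/336 = 51.2% → Pool B
Humanities: Pool B 436/548 = 79.6%, the in-state pool 555/781 = 71.1% → Pool B
Overall: Pool B 650/934 = 69.6%, the in-state pool 742/1168 = 63.5% → Pool B
Pool B wins overall and in every department group — no reversal.

No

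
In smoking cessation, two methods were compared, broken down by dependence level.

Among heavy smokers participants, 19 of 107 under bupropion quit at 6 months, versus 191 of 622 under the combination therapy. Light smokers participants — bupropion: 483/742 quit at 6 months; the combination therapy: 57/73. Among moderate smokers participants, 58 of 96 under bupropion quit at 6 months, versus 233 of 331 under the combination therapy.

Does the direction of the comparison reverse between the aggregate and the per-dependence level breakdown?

Yes

Heavy smokers: bupropion 19/107 = 17.8%, the combination therapy 191/622 = 30.7% → the combination therapy
Light smokers: bupropion 483/742 = 65.1%, the combination therapy 57/73 = 78.1% → the combination therapy
Moderate smokers: bupropion 58/96 = 60.4%, the combination therapy 233/331 = 70.4% → the combination therapy
Overall: bupropion 560/945 = 59.3%, the combination therapy 481/1026 = 46.9% → bupropion
The combination therapy wins each dependence group but bupropion wins overall — the comparison reverses. The combination therapy's participants skew toward heavy smokers, which has a lower base rate.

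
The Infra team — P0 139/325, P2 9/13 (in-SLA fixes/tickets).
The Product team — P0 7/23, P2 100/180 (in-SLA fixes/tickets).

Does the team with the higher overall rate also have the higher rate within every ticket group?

No

P0: the Infra team 139/325 = 42.8%, the Product team 7/23 = 30.4% → the Infra team
P2: the Infra team 9/13 = 69.2%, the Product team 100/180 = 55.6% → the Infra team
Overall: the Infra team 148/338 = 43.8%, the Product team 107/203 = 52.7% → the Product team
The Infra team wins each ticket group but the Product team wins overall — the comparison reverses. The Infra team's tickets skew toward P0, which has a lower base rate.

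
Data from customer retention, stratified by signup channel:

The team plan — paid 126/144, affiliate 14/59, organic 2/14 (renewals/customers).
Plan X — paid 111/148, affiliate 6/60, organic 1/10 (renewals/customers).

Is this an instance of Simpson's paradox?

Paid: the team plan 126/144 = 87.5%, Plan X 111/148 = 75.0% → the team plan
Affiliate: the team plan 14/59 = 23.7%, Plan X 6/60 = 10.0% → the team plan
Organic: the team plan 2/14 = 14.3%, Plan X 1/10 = 10.0% → the team plan
Overall: the team plan 142/217 = 65.4%, Plan X 118/218 = 54.1% → the team plan
The team plan wins overall and in every signup group — no reversal.

No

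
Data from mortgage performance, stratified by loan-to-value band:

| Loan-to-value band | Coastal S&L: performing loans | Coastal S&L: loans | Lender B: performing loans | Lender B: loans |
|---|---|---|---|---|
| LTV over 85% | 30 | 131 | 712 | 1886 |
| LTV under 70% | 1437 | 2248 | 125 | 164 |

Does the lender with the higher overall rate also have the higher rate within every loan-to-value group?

No

LTV over 85%: Coastal S&L 30/131 = 22.9%, Lender B 712/1886 = 37.8% → Lender B
LTV under 70%: Coastal S&L 1437/2248 = 63.9%, Lender B 125/164 = 76.2% → Lender B
Overall: Coastal S&L 1467/2379 = 61.7%, Lender B 837/2050 = 40.8% → Coastal S&L
Lender B wins each loan-to-value group but Coastal S&L wins overall — the comparison reverses. Lender B's loans skew toward LTV over 85%, which has a lower base rate.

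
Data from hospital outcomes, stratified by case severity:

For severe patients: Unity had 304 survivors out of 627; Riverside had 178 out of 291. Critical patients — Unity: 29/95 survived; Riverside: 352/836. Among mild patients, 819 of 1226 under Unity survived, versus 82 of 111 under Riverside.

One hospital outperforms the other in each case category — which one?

Severe: Unity 304/627 = 48.5%, Riverside 178/291 = 61.2% → Riverside
Critical: Unity 29/95 = 30.5%, Riverside 352/836 = 42.1% → Riverside
Mild: Unity 819/1226 = 66.8%, Riverside 82/111 = 73.9% → Riverside
Riverside has the higher rate in all 3 groups.

Riverside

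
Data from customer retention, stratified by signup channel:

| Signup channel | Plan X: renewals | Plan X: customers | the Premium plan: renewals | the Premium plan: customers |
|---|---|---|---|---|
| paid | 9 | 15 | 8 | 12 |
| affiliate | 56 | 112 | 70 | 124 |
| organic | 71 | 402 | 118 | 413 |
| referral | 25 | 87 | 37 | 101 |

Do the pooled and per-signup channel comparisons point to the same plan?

Yes

Paid: Plan X 9/15 = 60.0%, the Premium plan 8/12 = 66.7% → the Premium plan
Affiliate: Plan X 56/112 = 50.0%, the Premium plan 70/124 = 56.5% → the Premium plan
Organic: Plan X 71/402 = 17.7%, the Premium plan 118/413 = 28.6% → the Premium plan
Referral: Plan X 25/87 = 28.7%, the Premium plan 37/101 = 36.6% → the Premium plan
Overall: Plan X 161/616 = 26.1%, the Premium plan 233/650 = 35.8% → the Premium plan
The Premium plan wins overall and in every signup group — no reversal.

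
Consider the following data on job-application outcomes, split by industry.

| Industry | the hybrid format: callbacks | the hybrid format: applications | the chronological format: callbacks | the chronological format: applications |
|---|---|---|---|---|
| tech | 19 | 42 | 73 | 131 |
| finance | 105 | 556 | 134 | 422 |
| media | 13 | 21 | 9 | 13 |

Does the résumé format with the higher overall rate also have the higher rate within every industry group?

Tech: the hybrid format 19/42 = 45.2%, the chronological format 73/131 = 55.7% → the chronological format
Finance: the hybrid format 105/556 = 18.9%, the chronological format 134/422 = 31.8% → the chronological format
Media: the hybrid format 13/21 = 61.9%, the chronological format 9/13 = 69.2% → the chronological format
Overall: the hybrid format 137/619 = 22.1%, the chronological format 216/566 = 38.2% → the chronological format
The chronological format wins overall and in every industry group — no reversal.

Yes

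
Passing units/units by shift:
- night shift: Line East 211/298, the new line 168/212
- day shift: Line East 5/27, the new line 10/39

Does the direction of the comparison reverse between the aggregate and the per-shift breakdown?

Night shift: Line East 211/298 = 70.8%, the new line 168/212 = 79.2% → the new line
Day shift: Line East 5/27 = 18.5%, the new line 10/39 = 25.6% → the new line
Overall: Line East 216/325 = 66.5%, the new line 178/251 = 70.9% → the new line
The new line wins overall and in every shift group — no reversal.

No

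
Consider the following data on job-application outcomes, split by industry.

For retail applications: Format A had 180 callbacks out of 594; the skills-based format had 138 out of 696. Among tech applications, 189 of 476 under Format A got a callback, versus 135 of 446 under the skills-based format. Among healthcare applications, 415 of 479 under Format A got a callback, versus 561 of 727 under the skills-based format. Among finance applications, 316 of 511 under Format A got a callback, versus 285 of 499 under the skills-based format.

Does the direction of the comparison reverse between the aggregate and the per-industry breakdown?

Retail: Format A 180/594 = 30.3%, the skills-based format 138/696 = 19.8% → Format A
Tech: Format A 189/476 = 39.7%, the skills-based format 135/446 = 30.3% → Format A
Healthcare: Format A 415/479 = 86.6%, the skills-based format 561/727 = 77.2% → Format A
Finance: Format A 316/511 = 61.8%, the skills-based format 285/499 = 57.1% → Format A
Overall: Format A 1100/2060 = 53.4%, the skills-based format 1119/2368 = 47.3% → Format A
Format A wins overall and in every industry group — no reversal.

No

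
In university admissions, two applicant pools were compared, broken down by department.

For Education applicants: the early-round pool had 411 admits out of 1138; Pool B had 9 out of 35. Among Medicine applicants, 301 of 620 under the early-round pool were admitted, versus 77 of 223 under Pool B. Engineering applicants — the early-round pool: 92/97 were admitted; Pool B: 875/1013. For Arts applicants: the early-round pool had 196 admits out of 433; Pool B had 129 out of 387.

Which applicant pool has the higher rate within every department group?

the early-round pool

Education: the early-round pool 411/1138 = 36.1%, Pool B 9/35 = 25.7% → the early-round pool
Medicine: the early-round pool 301/620 = 48.5%, Pool B 77/223 = 34.5% → the early-round pool
Engineering: the early-round pool 92/97 = 94.8%, Pool B 875/1013 = 86.4% → the early-round pool
Arts: the early-round pool 196/433 = 45.3%, Pool B 129/387 = 33.3% → the early-round pool
The early-round pool has the higher rate in all 4 groups.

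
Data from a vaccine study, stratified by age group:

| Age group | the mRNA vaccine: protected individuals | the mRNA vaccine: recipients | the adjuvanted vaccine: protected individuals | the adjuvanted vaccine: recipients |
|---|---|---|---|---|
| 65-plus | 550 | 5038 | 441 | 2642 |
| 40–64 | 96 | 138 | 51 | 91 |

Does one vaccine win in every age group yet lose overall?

No

65-plus: the mRNA vaccine 550/5038 = 10.9%, the adjuvanted vaccine 441/2642 = 16.7% → the adjuvanted vaccine
40–64: the mRNA vaccine 96/138 = 69.6%, the adjuvanted vaccine 51/91 = 56.0% → the mRNA vaccine
Overall: the mRNA vaccine 646/5176 = 12.5%, the adjuvanted vaccine 492/2733 = 18.0% → the adjuvanted vaccine
Neither sweeps: the mRNA vaccine wins 1 of 2 groups, the adjuvanted vaccine wins 1. The adjuvanted vaccine wins overall but not every group — no Simpson reversal.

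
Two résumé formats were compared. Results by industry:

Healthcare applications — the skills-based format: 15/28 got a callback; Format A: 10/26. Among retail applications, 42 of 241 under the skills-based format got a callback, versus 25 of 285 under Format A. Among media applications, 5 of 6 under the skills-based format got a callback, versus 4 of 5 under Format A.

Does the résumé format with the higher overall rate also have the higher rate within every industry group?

Yes

Healthcare: the skills-based format 15/28 = 53.6%, Format A 10/26 = 38.5% → the skills-based format
Retail: the skills-based format 42/241 = 17.4%, Format A 25/285 = 8.8% → the skills-based format
Media: the skills-based format 5/6 = 83.3%, Format A 4/5 = 80.0% → the skills-based format
Overall: the skills-based format 62/275 = 22.5%, Format A 39/316 = 12.3% → the skills-based format
The skills-based format wins overall and in every industry group — no reversal.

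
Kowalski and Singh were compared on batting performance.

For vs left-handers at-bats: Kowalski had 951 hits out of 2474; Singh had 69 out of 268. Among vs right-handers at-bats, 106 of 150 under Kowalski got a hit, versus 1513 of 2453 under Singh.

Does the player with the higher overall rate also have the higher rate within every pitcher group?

No

Vs left-handers: Kowalski 951/2474 = 38.4%, Singh 69/268 = 25.7% → Kowalski
Vs right-handers: Kowalski 106/150 = 70.7%, Singh 1513/2453 = 61.7% → Kowalski
Overall: Kowalski 1057/2624 = 40.3%, Singh 1582/2721 = 58.1% → Singh
Kowalski wins each pitcher group but Singh wins overall — the comparison reverses. Kowalski's at-bats skew toward vs left-handers, which has a lower base rate.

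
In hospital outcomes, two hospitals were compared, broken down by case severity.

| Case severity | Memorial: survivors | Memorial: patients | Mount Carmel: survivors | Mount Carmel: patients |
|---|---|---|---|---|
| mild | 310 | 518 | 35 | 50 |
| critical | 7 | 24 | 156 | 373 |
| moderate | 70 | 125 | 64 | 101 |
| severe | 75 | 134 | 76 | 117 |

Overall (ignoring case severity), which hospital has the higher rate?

Memorial

Mild: Memorial 310/518 = 59.8%, Mount Carmel 35/50 = 70.0% → Mount Carmel
Critical: Memorial 7/24 = 29.2%, Mount Carmel 156/373 = 41.8% → Mount Carmel
Moderate: Memorial 70/125 = 56.0%, Mount Carmel 64/101 = 63.4% → Mount Carmel
Severe: Memorial 75/134 = 56.0%, Mount Carmel 76/117 = 65.0% → Mount Carmel
Overall: Memorial 462/801 = 57.7%, Mount Carmel 331/641 = 51.6% → Memorial
(Mount Carmel wins every case group but Memorial wins overall — Mount Carmel's patients skew toward the low-rate critical group.)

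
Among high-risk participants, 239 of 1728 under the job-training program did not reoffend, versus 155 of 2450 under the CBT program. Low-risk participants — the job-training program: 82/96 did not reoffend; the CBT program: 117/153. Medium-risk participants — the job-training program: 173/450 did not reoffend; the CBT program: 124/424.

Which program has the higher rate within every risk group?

High-risk: the job-training program 239/1728 = 13.8%, the CBT program 155/2450 = 6.3% → the job-training program
Low-risk: the job-training program 82/96 = 85.4%, the CBT program 117/153 = 76.5% → the job-training program
Medium-risk: the job-training program 173/450 = 38.4%, the CBT program 124/424 = 29.2% → the job-training program
The job-training program has the higher rate in all 3 groups.

the job-training program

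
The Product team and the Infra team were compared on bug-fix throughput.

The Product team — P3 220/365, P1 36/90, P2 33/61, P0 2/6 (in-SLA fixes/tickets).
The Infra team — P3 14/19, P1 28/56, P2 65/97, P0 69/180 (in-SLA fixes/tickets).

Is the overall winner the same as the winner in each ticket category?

No

P3: the Product team 220/365 = 60.3%, the Infra team 14/19 = 73.7% → the Infra team
P1: the Product team 36/90 = 40.0%, the Infra team 28/56 = 50.0% → the Infra team
P2: the Product team 33/61 = 54.1%, the Infra team 65/97 = 67.0% → the Infra team
P0: the Product team 2/6 = 33.3%, the Infra team 69/180 = 38.3% → the Infra team
Overall: the Product team 291/522 = 55.7%, the Infra team 176/352 = 50.0% → the Product team
The Infra team wins each ticket group but the Product team wins overall — the comparison reverses. The Infra team's tickets skew toward P0, which has a lower base rate.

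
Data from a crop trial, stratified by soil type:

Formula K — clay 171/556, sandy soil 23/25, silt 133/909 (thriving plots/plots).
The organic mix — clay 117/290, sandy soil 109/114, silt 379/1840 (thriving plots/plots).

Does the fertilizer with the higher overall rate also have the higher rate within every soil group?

Clay: Formula K 171/556 = 30.8%, the organic mix 117/290 = 40.3% → the organic mix
Sandy soil: Formula K 23/25 = 92.0%, the organic mix 109/114 = 95.6% → the organic mix
Silt: Formula K 133/909 = 14.6%, the organic mix 379/1840 = 20.6% → the organic mix
Overall: Formula K 327/1490 = 21.9%, the organic mix 605/2244 = 27.0% → the organic mix
The organic mix wins overall and in every soil group — no reversal.

Yes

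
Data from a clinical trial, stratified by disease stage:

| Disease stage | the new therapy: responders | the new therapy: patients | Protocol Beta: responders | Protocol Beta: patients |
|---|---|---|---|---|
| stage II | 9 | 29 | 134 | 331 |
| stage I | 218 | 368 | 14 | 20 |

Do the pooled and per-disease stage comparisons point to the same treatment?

Stage II: the new therapy 9/29 = 31.0%, Protocol Beta 134/331 = 40.5% → Protocol Beta
Stage I: the new therapy 218/368 = 59.2%, Protocol Beta 14/20 = 70.0% → Protocol Beta
Overall: the new therapy 227/397 = 57.2%, Protocol Beta 148/351 = 42.2% → the new therapy
Protocol Beta wins each disease group but the new therapy wins overall — the comparison reverses. Protocol Beta's patients skew toward stage II, which has a lower base rate.

No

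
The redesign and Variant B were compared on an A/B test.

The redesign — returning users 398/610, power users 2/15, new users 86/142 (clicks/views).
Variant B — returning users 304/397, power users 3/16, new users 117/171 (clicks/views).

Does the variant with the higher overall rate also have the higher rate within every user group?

Yes

Returning users: the redesign 398/610 = 65.2%, Variant B 304/397 = 76.6% → Variant B
Power users: the redesign 2/15 = 13.3%, Variant B 3/16 = 18.8% → Variant B
New users: the redesign 86/142 = 60.6%, Variant B 117/171 = 68.4% → Variant B
Overall: the redesign 486/767 = 63.4%, Variant B 424/584 = 72.6% → Variant B
Variant B wins overall and in every user group — no reversal.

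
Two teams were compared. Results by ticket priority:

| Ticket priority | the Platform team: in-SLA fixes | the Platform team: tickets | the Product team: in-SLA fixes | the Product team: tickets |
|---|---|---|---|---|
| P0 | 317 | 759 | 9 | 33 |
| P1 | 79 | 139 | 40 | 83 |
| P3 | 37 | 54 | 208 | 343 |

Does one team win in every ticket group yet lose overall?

Yes

P0: the Platform team 317/759 = 41.8%, the Product team 9/33 = 27.3% → the Platform team
P1: the Platform team 79/139 = 56.8%, the Product team 40/83 = 48.2% → the Platform team
P3: the Platform team 37/54 = 68.5%, the Product team 208/343 = 60.6% → the Platform team
Overall: the Platform team 433/952 = 45.5%, the Product team 257/459 = 56.0% → the Product team
The Platform team wins each ticket group but the Product team wins overall — the comparison reverses. The Platform team's tickets skew toward P0, which has a lower base rate.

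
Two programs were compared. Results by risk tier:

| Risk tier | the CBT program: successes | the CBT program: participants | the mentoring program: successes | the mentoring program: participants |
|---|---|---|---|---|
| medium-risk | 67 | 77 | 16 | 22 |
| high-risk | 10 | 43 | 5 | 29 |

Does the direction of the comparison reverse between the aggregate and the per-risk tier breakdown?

Medium-risk: the CBT program 67/77 = 87.0%, the mentoring program 16/22 = 72.7% → the CBT program
High-risk: the CBT program 10/43 = 23.3%, the mentoring program 5/29 = 17.2% → the CBT program
Overall: the CBT program 77/120 = 64.2%, the mentoring program 21/51 = 41.2% → the CBT program
The CBT program wins overall and in every risk group — no reversal.

No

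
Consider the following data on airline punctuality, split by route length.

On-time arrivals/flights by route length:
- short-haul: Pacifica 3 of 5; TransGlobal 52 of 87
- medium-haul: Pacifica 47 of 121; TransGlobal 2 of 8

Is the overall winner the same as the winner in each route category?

No

Short-haul: Pacifica 3/5 = 60.0%, TransGlobal 52/87 = 59.8% → Pacifica
Medium-haul: Pacifica 47/121 = 38.8%, TransGlobal 2/8 = 25.0% → Pacifica
Overall: Pacifica 50/126 = 39.7%, TransGlobal 54/95 = 56.8% → TransGlobal
Pacifica wins each route group but TransGlobal wins overall — the comparison reverses. Pacifica's flights skew toward medium-haul, which has a lower base rate.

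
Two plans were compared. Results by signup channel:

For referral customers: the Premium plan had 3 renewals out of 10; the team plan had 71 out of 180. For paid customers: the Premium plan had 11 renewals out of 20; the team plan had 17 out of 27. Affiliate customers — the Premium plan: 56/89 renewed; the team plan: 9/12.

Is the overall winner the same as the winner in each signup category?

Referral: the Premium plan 3/10 = 30.0%, the team plan 71/180 = 39.4% → the team plan
Paid: the Premium plan 11/20 = 55.0%, the team plan 17/27 = 63.0% → the team plan
Affiliate: the Premium plan 56/89 = 62.9%, the team plan 9/12 = 75.0% → the team plan
Overall: the Premium plan 70/119 = 58.8%, the team plan 97/219 = 44.3% → the Premium plan
The team plan wins each signup group but the Premium plan wins overall — the comparison reverses. The team plan's customers skew toward referral, which has a lower base rate.

No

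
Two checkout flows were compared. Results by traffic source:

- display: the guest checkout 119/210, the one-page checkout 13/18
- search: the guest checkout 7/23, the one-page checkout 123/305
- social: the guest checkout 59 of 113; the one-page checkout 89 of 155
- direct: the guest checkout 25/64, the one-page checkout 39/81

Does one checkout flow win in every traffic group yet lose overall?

Yes

Display: the guest checkout 119/210 = 56.7%, the one-page checkout 13/18 = 72.2% → the one-page checkout
Search: the guest checkout 7/23 = 30.4%, the one-page checkout 123/305 = 40.3% → the one-page checkout
Social: the guest checkout 59/113 = 52.2%, the one-page checkout 89/155 = 57.4% → the one-page checkout
Direct: the guest checkout 25/64 = 39.1%, the one-page checkout 39/81 = 48.1% → the one-page checkout
Overall: the guest checkout 210/410 = 51.2%, the one-page checkout 264/559 = 47.2% → the guest checkout
The one-page checkout wins each traffic group but the guest checkout wins overall — the comparison reverses. The one-page checkout's sessions skew toward search, which has a lower base rate.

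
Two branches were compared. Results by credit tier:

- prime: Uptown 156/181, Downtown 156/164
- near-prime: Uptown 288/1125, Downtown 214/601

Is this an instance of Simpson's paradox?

Prime: Uptown 156/181 = 86.2%, Downtown 156/164 = 95.1% → Downtown
Near-prime: Uptown 288/1125 = 25.6%, Downtown 214/601 = 35.6% → Downtown
Overall: Uptown 444/1306 = 34.0%, Downtown 370/765 = 48.4% → Downtown
Downtown wins overall and in every credit group — no reversal.

No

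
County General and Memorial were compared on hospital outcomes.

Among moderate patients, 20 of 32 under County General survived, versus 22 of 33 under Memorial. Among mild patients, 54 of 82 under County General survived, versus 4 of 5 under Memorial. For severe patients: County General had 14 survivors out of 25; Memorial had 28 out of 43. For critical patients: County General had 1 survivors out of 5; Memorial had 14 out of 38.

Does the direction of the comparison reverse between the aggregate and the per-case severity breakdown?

Yes

Moderate: County General 20/32 = 62.5%, Memorial 22/33 = 66.7% → Memorial
Mild: County General 54/82 = 65.9%, Memorial 4/5 = 80.0% → Memorial
Severe: County General 14/25 = 56.0%, Memorial 28/43 = 65.1% → Memorial
Critical: County General 1/5 = 20.0%, Memorial 14/38 = 36.8% → Memorial
Overall: County General 89/144 = 61.8%, Memorial 68/119 = 57.1% → County General
Memorial wins each case group but County General wins overall — the comparison reverses. Memorial's patients skew toward critical, which has a lower base rate.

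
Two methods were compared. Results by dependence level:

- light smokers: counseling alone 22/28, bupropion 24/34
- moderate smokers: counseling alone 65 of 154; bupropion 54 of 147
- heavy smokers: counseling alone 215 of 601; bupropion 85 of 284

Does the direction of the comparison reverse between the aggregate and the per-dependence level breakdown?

No

Light smokers: counseling alone 22/28 = 78.6%, bupropion 24/34 = 70.6% → counseling alone
Moderate smokers: counseling alone 65/154 = 42.2%, bupropion 54/147 = 36.7% → counseling alone
Heavy smokers: counseling alone 215/601 = 35.8%, bupropion 85/284 = 29.9% → counseling alone
Overall: counseling alone 302/783 = 38.6%, bupropion 163/465 = 35.1% → counseling alone
Counseling alone wins overall and in every dependence group — no reversal.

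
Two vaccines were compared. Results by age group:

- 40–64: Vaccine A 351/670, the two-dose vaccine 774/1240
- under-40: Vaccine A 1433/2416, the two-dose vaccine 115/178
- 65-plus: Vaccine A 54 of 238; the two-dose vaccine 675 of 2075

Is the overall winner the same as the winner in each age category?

No

40–64: Vaccine A 351/670 = 52.4%, the two-dose vaccine 774/1240 = 62.4% → the two-dose vaccine
Under-40: Vaccine A 1433/2416 = 59.3%, the two-dose vaccine 115/178 = 64.6% → the two-dose vaccine
65-plus: Vaccine A 54/238 = 22.7%, the two-dose vaccine 675/2075 = 32.5% → the two-dose vaccine
Overall: Vaccine A 1838/3324 = 55.3%, the two-dose vaccine 1564/3493 = 44.8% → Vaccine A
The two-dose vaccine wins each age group but Vaccine A wins overall — the comparison reverses. The two-dose vaccine's recipients skew toward 65-plus, which has a lower base rate.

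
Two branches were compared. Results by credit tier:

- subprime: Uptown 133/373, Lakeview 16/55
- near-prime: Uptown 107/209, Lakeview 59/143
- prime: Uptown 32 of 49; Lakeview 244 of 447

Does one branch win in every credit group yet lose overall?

Yes

Subprime: Uptown 133/373 = 35.7%, Lakeview 16/55 = 29.1% → Uptown
Near-prime: Uptown 107/209 = 51.2%, Lakeview 59/143 = 41.3% → Uptown
Prime: Uptown 32/49 = 65.3%, Lakeview 244/447 = 54.6% → Uptown
Overall: Uptown 272/631 = 43.1%, Lakeview 319/645 = 49.5% → Lakeview
Uptown wins each credit group but Lakeview wins overall — the comparison reverses. Uptown's applications skew toward subprime, which has a lower base rate.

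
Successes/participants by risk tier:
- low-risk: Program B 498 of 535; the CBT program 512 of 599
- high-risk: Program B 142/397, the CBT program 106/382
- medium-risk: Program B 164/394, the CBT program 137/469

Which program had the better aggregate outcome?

Program B

Low-risk: Program B 498/535 = 93.1%, the CBT program 512/599 = 85.5% → Program B
High-risk: Program B 142/397 = 35.8%, the CBT program 106/382 = 27.7% → Program B
Medium-risk: Program B 164/394 = 41.6%, the CBT program 137/469 = 29.2% → Program B
Overall: Program B 804/1326 = 60.6%, the CBT program 755/1450 = 52.1% → Program B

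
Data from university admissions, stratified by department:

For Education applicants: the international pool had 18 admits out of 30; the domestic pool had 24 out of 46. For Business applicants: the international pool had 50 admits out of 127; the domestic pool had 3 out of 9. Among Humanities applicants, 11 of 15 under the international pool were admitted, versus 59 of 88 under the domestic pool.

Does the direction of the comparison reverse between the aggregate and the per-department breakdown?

Yes

Education: the international pool 18/30 = 60.0%, the domestic pool 24/46 = 52.2% → the international pool
Business: the international pool 50/127 = 39.4%, the domestic pool 3/9 = 33.3% → the international pool
Humanities: the international pool 11/15 = 73.3%, the domestic pool 59/88 = 67.0% → the international pool
Overall: the international pool 79/172 = 45.9%, the domestic pool 86/143 = 60.1% → the domestic pool
The international pool wins each department group but the domestic pool wins overall — the comparison reverses. The international pool's applicants skew toward Business, which has a lower base rate.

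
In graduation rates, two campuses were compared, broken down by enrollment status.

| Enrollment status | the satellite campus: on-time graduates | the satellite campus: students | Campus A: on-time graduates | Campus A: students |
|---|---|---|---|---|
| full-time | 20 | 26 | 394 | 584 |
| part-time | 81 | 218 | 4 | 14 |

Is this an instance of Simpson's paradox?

Full-time: the satellite campus 20/26 = 76.9%, Campus A 394/584 = 67.5% → the satellite campus
Part-time: the satellite campus 81/218 = 37.2%, Campus A 4/14 = 28.6% → the satellite campus
Overall: the satellite campus 101/244 = 41.4%, Campus A 398/598 = 66.6% → Campus A
The satellite campus wins each enrollment group but Campus A wins overall — the comparison reverses. The satellite campus's students skew toward part-time, which has a lower base rate.

Yes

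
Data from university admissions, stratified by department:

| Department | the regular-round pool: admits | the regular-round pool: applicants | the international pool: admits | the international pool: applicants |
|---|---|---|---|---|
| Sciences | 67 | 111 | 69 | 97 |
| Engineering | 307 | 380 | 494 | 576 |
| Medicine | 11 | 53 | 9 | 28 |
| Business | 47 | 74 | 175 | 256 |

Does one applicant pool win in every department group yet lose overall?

Sciences: the regular-round pool 67/111 = 60.4%, the international pool 69/97 = 71.1% → the international pool
Engineering: the regular-round pool 307/380 = 80.8%, the international pool 494/576 = 85.8% → the international pool
Medicine: the regular-round pool 11/53 = 20.8%, the international pool 9/28 = 32.1% → the international pool
Business: the regular-round pool 47/74 = 63.5%, the international pool 175/256 = 68.4% → the international pool
Overall: the regular-round pool 432/618 = 69.9%, the international pool 747/957 = 78.1% → the international pool
The international pool wins overall and in every department group — no reversal.

No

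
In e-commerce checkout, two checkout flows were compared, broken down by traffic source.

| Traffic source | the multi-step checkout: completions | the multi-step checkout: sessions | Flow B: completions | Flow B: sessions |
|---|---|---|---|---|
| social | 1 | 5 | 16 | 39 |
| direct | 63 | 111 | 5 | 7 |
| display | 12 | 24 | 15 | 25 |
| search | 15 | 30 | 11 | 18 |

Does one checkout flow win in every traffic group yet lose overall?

Yes

Social: the multi-step checkout 1/5 = 20.0%, Flow B 16/39 = 41.0% → Flow B
Direct: the multi-step checkout 63/111 = 56.8%, Flow B 5/7 = 71.4% → Flow B
Display: the multi-step checkout 12/24 = 50.0%, Flow B 15/25 = 60.0% → Flow B
Search: the multi-step checkout 15/30 = 50.0%, Flow B 11/18 = 61.1% → Flow B
Overall: the multi-step checkout 91/170 = 53.5%, Flow B 47/89 = 52.8% → the multi-step checkout
Flow B wins each traffic group but the multi-step checkout wins overall — the comparison reverses. Flow B's sessions skew toward social, which has a lower base rate.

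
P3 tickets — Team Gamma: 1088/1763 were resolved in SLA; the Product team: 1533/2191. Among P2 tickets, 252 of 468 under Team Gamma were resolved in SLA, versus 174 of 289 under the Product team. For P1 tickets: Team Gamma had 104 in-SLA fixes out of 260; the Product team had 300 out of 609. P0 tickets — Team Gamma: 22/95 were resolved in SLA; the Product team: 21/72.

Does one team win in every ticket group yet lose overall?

P3: Team Gamma 1088/1763 = 61.7%, the Product team 1533/2191 = 70.0% → the Product team
P2: Team Gamma 252/468 = 53.8%, the Product team 174/289 = 60.2% → the Product team
P1: Team Gamma 104/260 = 40.0%, the Product team 300/609 = 49.3% → the Product team
P0: Team Gamma 22/95 = 23.2%, the Product team 21/72 = 29.2% → the Product team
Overall: Team Gamma 1466/2586 = 56.7%, the Product team 2028/3161 = 64.2% → the Product team
The Product team wins overall and in every ticket group — no reversal.

No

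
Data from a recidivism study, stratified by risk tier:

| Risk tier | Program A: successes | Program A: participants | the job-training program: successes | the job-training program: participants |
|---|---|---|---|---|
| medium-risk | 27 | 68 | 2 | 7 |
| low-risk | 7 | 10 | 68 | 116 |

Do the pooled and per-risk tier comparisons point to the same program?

No

Medium-risk: Program A 27/68 = 39.7%, the job-training program 2/7 = 28.6% → Program A
Low-risk: Program A 7/10 = 70.0%, the job-training program 68/116 = 58.6% → Program A
Overall: Program A 34/78 = 43.6%, the job-training program 70/123 = 56.9% → the job-training program
Program A wins each risk group but the job-training program wins overall — the comparison reverses. Program A's participants skew toward medium-risk, which has a lower base rate.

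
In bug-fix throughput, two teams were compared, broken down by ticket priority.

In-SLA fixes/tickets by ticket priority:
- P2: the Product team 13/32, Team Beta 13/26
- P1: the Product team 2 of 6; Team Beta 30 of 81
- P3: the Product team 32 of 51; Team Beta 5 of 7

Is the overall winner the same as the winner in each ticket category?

P2: the Product team 13/32 = 40.6%, Team Beta 13/26 = 50.0% → Team Beta
P1: the Product team 2/6 = 33.3%, Team Beta 30/81 = 37.0% → Team Beta
P3: the Product team 32/51 = 62.7%, Team Beta 5/7 = 71.4% → Team Beta
Overall: the Product team 47/89 = 52.8%, Team Beta 48/114 = 42.1% → the Product team
Team Beta wins each ticket group but the Product team wins overall — the comparison reverses. Team Beta's tickets skew toward P1, which has a lower base rate.

No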